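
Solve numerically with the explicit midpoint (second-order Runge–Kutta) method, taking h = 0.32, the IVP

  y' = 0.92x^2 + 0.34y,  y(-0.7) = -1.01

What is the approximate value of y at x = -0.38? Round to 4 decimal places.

Midpoint: k1 = f(x_n, y_n); k2 = f(x_n + h/2, y_n + (h/2)·k1); y_{n+1} = y_n + h·k2.
x=-0.700000, y=-1.010000:
  k1 = f(-0.700000, -1.010000) = 0.107400
  k2 = f(-0.540000, -0.992816) = -0.069285
  y ← -1.010000 + 0.32·(-0.069285) = -1.032171
y(-0.38) ≈ -1.0322

-1.0322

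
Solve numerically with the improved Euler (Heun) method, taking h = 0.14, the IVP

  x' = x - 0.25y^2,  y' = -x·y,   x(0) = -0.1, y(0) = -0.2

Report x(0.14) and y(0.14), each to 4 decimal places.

-0.1165, -0.2030

Heun on (x,y): k1 = f(t_n, state_n); k2 = f(t_n + h, state_n + h·k1); state_{n+1} = state_n + (h/2)·(k1 + k2).
0.000000: (-0.100000, -0.200000)
  k1 = (-0.110000, -0.020000)
  predictor → (-0.115400, -0.202800)
  k2 = (-0.125682, -0.023403)
  → (-0.116498, -0.203038)
(x(0.14), y(0.14)) ≈ (-0.1165, -0.2030)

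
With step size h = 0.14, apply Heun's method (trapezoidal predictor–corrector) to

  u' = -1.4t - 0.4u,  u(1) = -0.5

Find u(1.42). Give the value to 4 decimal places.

Heun: k1 = f(t_n, u_n); k2 = f(t_n + h, u_n + h·k1); u_{n+1} = u_n + (h/2)·(k1 + k2).
t=1.000000, u=-0.500000:
  k1 = f(1.000000, -0.500000) = -1.200000
  k2 = f(1.140000, -0.668000) = -1.328800
  u ← -0.500000 + (0.14/2)·(-1.200000 + (-1.328800)) = -0.677016
t=1.140000, u=-0.677016:
  k1 = f(1.140000, -0.677016) = -1.325194
  k2 = f(1.280000, -0.862543) = -1.446983
  u ← -0.677016 + (0.14/2)·(-1.325194 + (-1.446983)) = -0.871068
t=1.280000, u=-0.871068:
  k1 = f(1.280000, -0.871068) = -1.443573
  k2 = f(1.420000, -1.073169) = -1.558733
  u ← -0.871068 + (0.14/2)·(-1.443573 + (-1.558733)) = -1.081230
u(1.42) ≈ -1.0812

-1.0812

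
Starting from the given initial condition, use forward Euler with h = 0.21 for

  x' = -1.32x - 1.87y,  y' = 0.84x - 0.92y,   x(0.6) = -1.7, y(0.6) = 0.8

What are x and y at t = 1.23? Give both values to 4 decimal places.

-0.9068, -0.2153

Euler on (x,y): x_{n+1} = x_n + h·x', y_{n+1} = y_n + h·y'.
0.600000: (-1.700000, 0.800000); f=(0.748000, -2.164000) → (-1.542920, 0.345560)
0.810000: (-1.542920, 0.345560); f=(1.390457, -1.613968) → (-1.250924, 0.006627)
1.020000: (-1.250924, 0.006627); f=(1.638828, -1.056873) → (-0.906770, -0.215317)
(x(1.23), y(1.23)) ≈ (-0.9068, -0.2153)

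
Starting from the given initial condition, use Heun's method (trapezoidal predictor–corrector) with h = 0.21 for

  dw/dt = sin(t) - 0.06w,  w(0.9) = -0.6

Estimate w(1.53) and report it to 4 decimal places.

Heun: k1 = f(t_n, w_n); k2 = f(t_n + h, w_n + h·k1); w_{n+1} = w_n + (h/2)·(k1 + k2).
t=0.900000, w=-0.600000:
  k1 = f(0.900000, -0.600000) = 0.819327
  k2 = f(1.110000, -0.427941) = 0.921375
  w ← -0.600000 + (0.21/2)·(0.819327 + 0.921375) = -0.417226
t=1.110000, w=-0.417226:
  k1 = f(1.110000, -0.417226) = 0.920732
  k2 = f(1.320000, -0.223873) = 0.982147
  w ← -0.417226 + (0.21/2)·(0.920732 + 0.982147) = -0.217424
t=1.320000, w=-0.217424:
  k1 = f(1.320000, -0.217424) = 0.981761
  k2 = f(1.530000, -0.011254) = 0.999843
  w ← -0.217424 + (0.21/2)·(0.981761 + 0.999843) = -0.009356
w(1.53) ≈ -0.0094

-0.0094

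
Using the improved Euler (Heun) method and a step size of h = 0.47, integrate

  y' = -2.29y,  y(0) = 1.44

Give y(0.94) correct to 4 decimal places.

Heun: k1 = f(t_n, y_n); k2 = f(t_n + h, y_n + h·k1); y_{n+1} = y_n + (h/2)·(k1 + k2).
t=0.000000, y=1.440000:
  k1 = f(0.000000, 1.440000) = -3.297600
  k2 = f(0.470000, -0.109872) = 0.251607
  y ← 1.440000 + (0.47/2)·(-3.297600 + 0.251607) = 0.724192
t=0.470000, y=0.724192:
  k1 = f(0.470000, 0.724192) = -1.658399
  k2 = f(0.940000, -0.055256) = 0.126536
  y ← 0.724192 + (0.47/2)·(-1.658399 + 0.126536) = 0.364204
y(0.94) ≈ 0.3642

0.3642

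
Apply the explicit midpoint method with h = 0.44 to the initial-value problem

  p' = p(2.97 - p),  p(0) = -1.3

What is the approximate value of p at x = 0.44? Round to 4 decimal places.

-7.3916

Midpoint: k1 = f(x_n, p_n); k2 = f(x_n + h/2, p_n + (h/2)·k1); p_{n+1} = p_n + h·k2.
x=0.000000, p=-1.300000:
  k1 = f(0.000000, -1.300000) = -5.551000
  k2 = f(0.220000, -2.521220) = -13.844574
  p ← -1.300000 + 0.44·(-13.844574) = -7.391612
p(0.44) ≈ -7.3916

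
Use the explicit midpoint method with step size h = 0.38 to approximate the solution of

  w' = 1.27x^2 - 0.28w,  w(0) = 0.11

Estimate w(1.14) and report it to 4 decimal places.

0.6525

Midpoint: k1 = f(x_n, w_n); k2 = f(x_n + h/2, w_n + (h/2)·k1); w_{n+1} = w_n + h·k2.
x=0.000000, w=0.110000:
  k1 = f(0.000000, 0.110000) = -0.030800
  k2 = f(0.190000, 0.104148) = 0.016686
  w ← 0.110000 + 0.38·0.016686 = 0.116341
x=0.380000, w=0.116341:
  k1 = f(0.380000, 0.116341) = 0.150813
  k2 = f(0.570000, 0.144995) = 0.372024
  w ← 0.116341 + 0.38·0.372024 = 0.257710
x=0.760000, w=0.257710:
  k1 = f(0.760000, 0.257710) = 0.661393
  k2 = f(0.950000, 0.383375) = 1.038830
  w ← 0.257710 + 0.38·1.038830 = 0.652465
w(1.14) ≈ 0.6525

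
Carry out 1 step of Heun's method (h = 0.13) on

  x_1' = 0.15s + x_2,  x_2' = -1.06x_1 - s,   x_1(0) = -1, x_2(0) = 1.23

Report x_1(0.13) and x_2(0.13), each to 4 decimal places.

Heun on (x_1,x_2): k1 = f(s_n, state_n); k2 = f(s_n + h, state_n + h·k1); state_{n+1} = state_n + (h/2)·(k1 + k2).
0.000000: (-1.000000, 1.230000)
  k1 = (1.230000, 1.060000)
  predictor → (-0.840100, 1.367800)
  k2 = (1.387300, 0.760506)
  → (-0.829875, 1.348333)
(x_1(0.13), x_2(0.13)) ≈ (-0.8299, 1.3483)

-0.8299, 1.3483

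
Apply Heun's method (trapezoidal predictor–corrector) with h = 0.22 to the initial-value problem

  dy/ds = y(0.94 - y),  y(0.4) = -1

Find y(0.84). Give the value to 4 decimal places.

Heun: k1 = f(s_n, y_n); k2 = f(s_n + h, y_n + h·k1); y_{n+1} = y_n + (h/2)·(k1 + k2).
s=0.400000, y=-1.000000:
  k1 = f(0.400000, -1.000000) = -1.940000
  k2 = f(0.620000, -1.426800) = -3.376950
  y ← -1.000000 + (0.22/2)·(-1.940000 + (-3.376950)) = -1.584865
s=0.620000, y=-1.584865:
  k1 = f(0.620000, -1.584865) = -4.001568
  k2 = f(0.840000, -2.465210) = -8.394555
  y ← -1.584865 + (0.22/2)·(-4.001568 + (-8.394555)) = -2.948438
y(0.84) ≈ -2.9484

-2.9484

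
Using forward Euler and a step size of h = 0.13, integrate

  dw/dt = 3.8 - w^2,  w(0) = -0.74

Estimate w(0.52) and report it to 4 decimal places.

Euler: w_{n+1} = w_n + h·f(t_n, w_n).
t=0.000000, w=-0.740000: f=3.252400 → w ← -0.740000 + 0.13·3.252400 = -0.317188
t=0.130000, w=-0.317188: f=3.699392 → w ← -0.317188 + 0.13·3.699392 = 0.163733
t=0.260000, w=0.163733: f=3.773192 → w ← 0.163733 + 0.13·3.773192 = 0.654248
t=0.390000, w=0.654248: f=3.371960 → w ← 0.654248 + 0.13·3.371960 = 1.092603
w(0.52) ≈ 1.0926

1.0926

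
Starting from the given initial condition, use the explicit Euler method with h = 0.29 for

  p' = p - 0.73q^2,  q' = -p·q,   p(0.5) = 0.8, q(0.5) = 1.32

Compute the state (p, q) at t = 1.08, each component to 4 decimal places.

Euler on (p,q): p_{n+1} = p_n + h·p', q_{n+1} = q_n + h·q'.
0.500000: (0.800000, 1.320000); f=(-0.471952, -1.056000) → (0.663134, 1.013760)
0.790000: (0.663134, 1.013760); f=(-0.087094, -0.672259) → (0.637877, 0.818805)
(p(1.08), q(1.08)) ≈ (0.6379, 0.8188)

0.6379, 0.8188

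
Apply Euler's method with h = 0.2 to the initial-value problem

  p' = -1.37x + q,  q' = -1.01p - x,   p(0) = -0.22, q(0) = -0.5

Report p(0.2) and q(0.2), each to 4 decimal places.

-0.3200, -0.4556

Euler on (p,q): p_{n+1} = p_n + h·p', q_{n+1} = q_n + h·q'.
0.000000: (-0.220000, -0.500000); f=(-0.500000, 0.222200) → (-0.320000, -0.455560)
(p(0.2), q(0.2)) ≈ (-0.3200, -0.4556)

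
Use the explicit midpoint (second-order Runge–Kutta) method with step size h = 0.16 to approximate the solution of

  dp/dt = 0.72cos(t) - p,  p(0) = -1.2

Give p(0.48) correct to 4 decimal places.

-0.4824

Midpoint: k1 = f(t_n, p_n); k2 = f(t_n + h/2, p_n + (h/2)·k1); p_{n+1} = p_n + h·k2.
t=0.000000, p=-1.200000:
  k1 = f(0.000000, -1.200000) = 1.920000
  k2 = f(0.080000, -1.046400) = 1.764097
  p ← -1.200000 + 0.16·1.764097 = -0.917744
t=0.160000, p=-0.917744:
  k1 = f(0.160000, -0.917744) = 1.628548
  k2 = f(0.240000, -0.787461) = 1.486824
  p ← -0.917744 + 0.16·1.486824 = -0.679853
t=0.320000, p=-0.679853:
  k1 = f(0.320000, -0.679853) = 1.363302
  k2 = f(0.400000, -0.570788) = 1.233952
  p ← -0.679853 + 0.16·1.233952 = -0.482420
p(0.48) ≈ -0.4824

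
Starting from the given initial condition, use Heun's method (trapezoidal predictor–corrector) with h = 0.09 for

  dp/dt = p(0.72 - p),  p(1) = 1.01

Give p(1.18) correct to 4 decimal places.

Heun: k1 = f(t_n, p_n); k2 = f(t_n + h, p_n + h·k1); p_{n+1} = p_n + (h/2)·(k1 + k2).
t=1.000000, p=1.010000:
  k1 = f(1.000000, 1.010000) = -0.292900
  k2 = f(1.090000, 0.983639) = -0.259326
  p ← 1.010000 + (0.09/2)·(-0.292900 + (-0.259326)) = 0.985150
t=1.090000, p=0.985150:
  k1 = f(1.090000, 0.985150) = -0.261212
  k2 = f(1.180000, 0.961641) = -0.232372
  p ← 0.985150 + (0.09/2)·(-0.261212 + (-0.232372)) = 0.962939
p(1.18) ≈ 0.9629

0.9629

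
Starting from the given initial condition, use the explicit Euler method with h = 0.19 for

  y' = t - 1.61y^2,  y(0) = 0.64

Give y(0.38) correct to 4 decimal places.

Euler: y_{n+1} = y_n + h·f(t_n, y_n).
t=0.000000, y=0.640000: f=-0.659456 → y ← 0.640000 + 0.19·(-0.659456) = 0.514703
t=0.190000, y=0.514703: f=-0.236520 → y ← 0.514703 + 0.19·(-0.236520) = 0.469764
y(0.38) ≈ 0.4698

0.4698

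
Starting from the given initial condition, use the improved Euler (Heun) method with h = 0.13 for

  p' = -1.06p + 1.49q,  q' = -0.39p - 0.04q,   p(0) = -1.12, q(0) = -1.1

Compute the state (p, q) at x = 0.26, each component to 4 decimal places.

Heun on (p,q): k1 = f(x_n, state_n); k2 = f(x_n + h, state_n + h·k1); state_{n+1} = state_n + (h/2)·(k1 + k2).
0.000000: (-1.120000, -1.100000)
  k1 = (-0.451800, 0.480800)
  predictor → (-1.178734, -1.037496)
  k2 = (-0.296411, 0.501206)
  → (-1.168634, -1.036170)
0.130000: (-1.168634, -1.036170)
  k1 = (-0.305141, 0.497214)
  predictor → (-1.208302, -0.971532)
  k2 = (-0.166782, 0.510099)
  → (-1.199309, -0.970694)
(p(0.26), q(0.26)) ≈ (-1.1993, -0.9707)

-1.1993, -0.9707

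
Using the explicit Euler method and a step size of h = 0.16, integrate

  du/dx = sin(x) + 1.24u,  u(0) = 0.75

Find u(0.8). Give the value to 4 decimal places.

2.1541

Euler: u_{n+1} = u_n + h·f(x_n, u_n).
x=0.000000, u=0.750000: f=0.930000 → u ← 0.750000 + 0.16·0.930000 = 0.898800
x=0.160000, u=0.898800: f=1.273830 → u ← 0.898800 + 0.16·1.273830 = 1.102613
x=0.320000, u=1.102613: f=1.681806 → u ← 1.102613 + 0.16·1.681806 = 1.371702
x=0.480000, u=1.371702: f=2.162689 → u ← 1.371702 + 0.16·2.162689 = 1.717732
x=0.640000, u=1.717732: f=2.727183 → u ← 1.717732 + 0.16·2.727183 = 2.154082
u(0.8) ≈ 2.1541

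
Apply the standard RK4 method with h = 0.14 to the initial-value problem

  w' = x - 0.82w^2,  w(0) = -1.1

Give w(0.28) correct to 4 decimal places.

RK4: k1 = f(x_n, w_n); k2 = f(x_n + h/2, w_n + (h/2)·k1); k3 = f(x_n + h/2, w_n + (h/2)·k2); k4 = f(x_n + h, w_n + h·k3); w_{n+1} = w_n + (h/6)·(k1 + 2k2 + 2k3 + k4).
x=0.000000, w=-1.100000:
  k1 = f(0.000000, -1.100000) = -0.992200
  k2 = f(0.070000, -1.169454) = -1.051451
  k3 = f(0.070000, -1.173602) = -1.059419
  k4 = f(0.140000, -1.248319) = -1.137806
  w ← -1.100000 + (0.14/6)·(k1 + 2k2 + 2k3 + k4) = -1.248207
x=0.140000, w=-1.248207:
  k1 = f(0.140000, -1.248207) = -1.137578
  k2 = f(0.210000, -1.327838) = -1.235786
  k3 = f(0.210000, -1.334712) = -1.250795
  k4 = f(0.280000, -1.423319) = -1.381186
  w ← -1.248207 + (0.14/6)·(k1 + 2k2 + 2k3 + k4) = -1.423019
w(0.28) ≈ -1.4230

-1.4230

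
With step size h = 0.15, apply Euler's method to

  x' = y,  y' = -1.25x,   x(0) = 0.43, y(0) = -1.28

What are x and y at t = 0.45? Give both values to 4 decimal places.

Euler on (x,y): x_{n+1} = x_n + h·x', y_{n+1} = y_n + h·y'.
0.000000: (0.430000, -1.280000); f=(-1.280000, -0.537500) → (0.238000, -1.360625)
0.150000: (0.238000, -1.360625); f=(-1.360625, -0.297500) → (0.033906, -1.405250)
0.300000: (0.033906, -1.405250); f=(-1.405250, -0.042383) → (-0.176881, -1.411607)
(x(0.45), y(0.45)) ≈ (-0.1769, -1.4116)

-0.1769, -1.4116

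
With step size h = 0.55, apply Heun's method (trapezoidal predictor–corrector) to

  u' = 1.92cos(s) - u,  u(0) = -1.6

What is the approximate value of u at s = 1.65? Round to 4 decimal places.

Heun: k1 = f(s_n, u_n); k2 = f(s_n + h, u_n + h·k1); u_{n+1} = u_n + (h/2)·(k1 + k2).
s=0.000000, u=-1.600000:
  k1 = f(0.000000, -1.600000) = 3.520000
  k2 = f(0.550000, 0.336000) = 1.300847
  u ← -1.600000 + (0.55/2)·(3.520000 + 1.300847) = -0.274267
s=0.550000, u=-0.274267:
  k1 = f(0.550000, -0.274267) = 1.911114
  k2 = f(1.100000, 0.776846) = 0.094059
  u ← -0.274267 + (0.55/2)·(1.911114 + 0.094059) = 0.277156
s=1.100000, u=0.277156:
  k1 = f(1.100000, 0.277156) = 0.593749
  k2 = f(1.650000, 0.603717) = -0.755630
  u ← 0.277156 + (0.55/2)·(0.593749 + (-0.755630)) = 0.232638
u(1.65) ≈ 0.2326

0.2326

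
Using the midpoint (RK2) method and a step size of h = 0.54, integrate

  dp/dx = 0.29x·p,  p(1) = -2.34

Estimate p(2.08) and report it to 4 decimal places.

-3.7445

Midpoint: k1 = f(x_n, p_n); k2 = f(x_n + h/2, p_n + (h/2)·k1); p_{n+1} = p_n + h·k2.
x=1.000000, p=-2.340000:
  k1 = f(1.000000, -2.340000) = -0.678600
  k2 = f(1.270000, -2.523222) = -0.929303
  p ← -2.340000 + 0.54·(-0.929303) = -2.841823
x=1.540000, p=-2.841823:
  k1 = f(1.540000, -2.841823) = -1.269158
  k2 = f(1.810000, -3.184496) = -1.671542
  p ← -2.841823 + 0.54·(-1.671542) = -3.744456
p(2.08) ≈ -3.7445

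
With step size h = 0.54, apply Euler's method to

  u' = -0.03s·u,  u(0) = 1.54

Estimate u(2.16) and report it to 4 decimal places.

Euler: u_{n+1} = u_n + h·f(s_n, u_n).
s=0.000000, u=1.540000: f=0.000000 → u ← 1.540000 + 0.54·0.000000 = 1.540000
s=0.540000, u=1.540000: f=-0.024948 → u ← 1.540000 + 0.54·(-0.024948) = 1.526528
s=1.080000, u=1.526528: f=-0.049460 → u ← 1.526528 + 0.54·(-0.049460) = 1.499820
s=1.620000, u=1.499820: f=-0.072891 → u ← 1.499820 + 0.54·(-0.072891) = 1.460459
u(2.16) ≈ 1.4605

1.4605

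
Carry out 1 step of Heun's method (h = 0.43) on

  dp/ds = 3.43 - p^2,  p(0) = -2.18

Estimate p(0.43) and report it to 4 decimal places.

Heun: k1 = f(s_n, p_n); k2 = f(s_n + h, p_n + h·k1); p_{n+1} = p_n + (h/2)·(k1 + k2).
s=0.000000, p=-2.180000:
  k1 = f(0.000000, -2.180000) = -1.322400
  k2 = f(0.430000, -2.748632) = -4.124978
  p ← -2.180000 + (0.43/2)·(-1.322400 + (-4.124978)) = -3.351186
p(0.43) ≈ -3.3512

-3.3512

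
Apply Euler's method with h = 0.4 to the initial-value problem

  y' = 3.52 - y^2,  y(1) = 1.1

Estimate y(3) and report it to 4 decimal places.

1.8860

Euler: y_{n+1} = y_n + h·f(t_n, y_n).
t=1.000000, y=1.100000: f=2.310000 → y ← 1.100000 + 0.4·2.310000 = 2.024000
t=1.400000, y=2.024000: f=-0.576576 → y ← 2.024000 + 0.4·(-0.576576) = 1.793370
t=1.800000, y=1.793370: f=0.303825 → y ← 1.793370 + 0.4·0.303825 = 1.914900
t=2.200000, y=1.914900: f=-0.146841 → y ← 1.914900 + 0.4·(-0.146841) = 1.856163
t=2.600000, y=1.856163: f=0.074658 → y ← 1.856163 + 0.4·0.074658 = 1.886026
y(3) ≈ 1.8860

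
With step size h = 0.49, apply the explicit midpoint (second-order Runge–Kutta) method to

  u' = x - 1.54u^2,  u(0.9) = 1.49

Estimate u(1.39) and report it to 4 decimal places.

1.4761

Midpoint: k1 = f(x_n, u_n); k2 = f(x_n + h/2, u_n + (h/2)·k1); u_{n+1} = u_n + h·k2.
x=0.900000, u=1.490000:
  k1 = f(0.900000, 1.490000) = -2.518954
  k2 = f(1.145000, 0.872856) = -0.028292
  u ← 1.490000 + 0.49·(-0.028292) = 1.476137
u(1.39) ≈ 1.4761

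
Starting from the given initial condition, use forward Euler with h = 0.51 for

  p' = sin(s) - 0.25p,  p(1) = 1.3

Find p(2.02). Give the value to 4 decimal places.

Euler: p_{n+1} = p_n + h·f(s_n, p_n).
s=1.000000, p=1.300000: f=0.516471 → p ← 1.300000 + 0.51·0.516471 = 1.563400
s=1.510000, p=1.563400: f=0.607302 → p ← 1.563400 + 0.51·0.607302 = 1.873124
p(2.02) ≈ 1.8731

1.8731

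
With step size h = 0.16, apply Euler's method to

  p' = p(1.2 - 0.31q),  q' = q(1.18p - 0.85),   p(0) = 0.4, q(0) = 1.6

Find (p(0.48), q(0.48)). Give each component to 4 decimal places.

0.5577, 1.3651

Euler on (p,q): p_{n+1} = p_n + h·p', q_{n+1} = q_n + h·q'.
0.000000: (0.400000, 1.600000); f=(0.281600, -0.604800) → (0.445056, 1.503232)
0.160000: (0.445056, 1.503232); f=(0.326670, -0.488301) → (0.497323, 1.425104)
0.320000: (0.497323, 1.425104); f=(0.377079, -0.375028) → (0.557656, 1.365099)
(p(0.48), q(0.48)) ≈ (0.5577, 1.3651)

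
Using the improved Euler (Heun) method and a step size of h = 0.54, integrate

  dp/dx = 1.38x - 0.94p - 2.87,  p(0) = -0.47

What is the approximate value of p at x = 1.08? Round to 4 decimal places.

Heun: k1 = f(x_n, p_n); k2 = f(x_n + h, p_n + h·k1); p_{n+1} = p_n + (h/2)·(k1 + k2).
x=0.000000, p=-0.470000:
  k1 = f(0.000000, -0.470000) = -2.428200
  k2 = f(0.540000, -1.781228) = -0.450446
  p ← -0.470000 + (0.54/2)·(-2.428200 + (-0.450446)) = -1.247234
x=0.540000, p=-1.247234:
  k1 = f(0.540000, -1.247234) = -0.952400
  k2 = f(1.080000, -1.761530) = 0.276238
  p ← -1.247234 + (0.54/2)·(-0.952400 + 0.276238) = -1.429798
p(1.08) ≈ -1.4298

-1.4298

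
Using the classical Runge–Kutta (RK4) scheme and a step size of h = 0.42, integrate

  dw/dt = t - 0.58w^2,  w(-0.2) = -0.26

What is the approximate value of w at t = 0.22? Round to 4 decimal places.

-0.2753

RK4: k1 = f(t_n, w_n); k2 = f(t_n + h/2, w_n + (h/2)·k1); k3 = f(t_n + h/2, w_n + (h/2)·k2); k4 = f(t_n + h, w_n + h·k3); w_{n+1} = w_n + (h/6)·(k1 + 2k2 + 2k3 + k4).
t=-0.200000, w=-0.260000:
  k1 = f(-0.200000, -0.260000) = -0.239208
  k2 = f(0.010000, -0.310234) = -0.045822
  k3 = f(0.010000, -0.269623) = -0.032164
  k4 = f(0.220000, -0.273509) = 0.176612
  w ← -0.260000 + (0.42/6)·(k1 + 2k2 + 2k3 + k4) = -0.275300
w(0.22) ≈ -0.2753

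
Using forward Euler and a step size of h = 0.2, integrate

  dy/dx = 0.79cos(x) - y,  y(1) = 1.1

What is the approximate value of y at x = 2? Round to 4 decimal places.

0.4023

Euler: y_{n+1} = y_n + h·f(x_n, y_n).
x=1.000000, y=1.100000: f=-0.673161 → y ← 1.100000 + 0.2·(-0.673161) = 0.965368
x=1.200000, y=0.965368: f=-0.679105 → y ← 0.965368 + 0.2·(-0.679105) = 0.829547
x=1.400000, y=0.829547: f=-0.695273 → y ← 0.829547 + 0.2·(-0.695273) = 0.690492
x=1.600000, y=0.690492: f=-0.713560 → y ← 0.690492 + 0.2·(-0.713560) = 0.547780
x=1.800000, y=0.547780: f=-0.727270 → y ← 0.547780 + 0.2·(-0.727270) = 0.402326
y(2) ≈ 0.4023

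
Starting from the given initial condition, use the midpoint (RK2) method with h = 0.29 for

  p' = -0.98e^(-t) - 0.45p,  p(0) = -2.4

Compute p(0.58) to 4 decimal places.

Midpoint: k1 = f(t_n, p_n); k2 = f(t_n + h/2, p_n + (h/2)·k1); p_{n+1} = p_n + h·k2.
t=0.000000, p=-2.400000:
  k1 = f(0.000000, -2.400000) = 0.100000
  k2 = f(0.145000, -2.385500) = 0.225753
  p ← -2.400000 + 0.29·0.225753 = -2.334532
t=0.290000, p=-2.334532:
  k1 = f(0.290000, -2.334532) = 0.317241
  k2 = f(0.435000, -2.288532) = 0.395520
  p ← -2.334532 + 0.29·0.395520 = -2.219831
p(0.58) ≈ -2.2198

-2.2198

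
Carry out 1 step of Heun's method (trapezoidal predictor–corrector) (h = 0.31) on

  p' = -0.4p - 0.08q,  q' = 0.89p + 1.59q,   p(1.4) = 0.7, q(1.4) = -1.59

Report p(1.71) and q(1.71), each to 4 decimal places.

Heun on (p,q): k1 = f(t_n, state_n); k2 = f(t_n + h, state_n + h·k1); state_{n+1} = state_n + (h/2)·(k1 + k2).
1.400000: (0.700000, -1.590000)
  k1 = (-0.152800, -1.905100)
  predictor → (0.652632, -2.180581)
  k2 = (-0.086606, -2.886281)
  → (0.662892, -2.332664)
(p(1.71), q(1.71)) ≈ (0.6629, -2.3327)

0.6629, -2.3327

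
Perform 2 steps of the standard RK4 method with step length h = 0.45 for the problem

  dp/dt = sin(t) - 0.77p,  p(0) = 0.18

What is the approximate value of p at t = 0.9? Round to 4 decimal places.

0.3924

RK4: k1 = f(t_n, p_n); k2 = f(t_n + h/2, p_n + (h/2)·k1); k3 = f(t_n + h/2, p_n + (h/2)·k2); k4 = f(t_n + h, p_n + h·k3); p_{n+1} = p_n + (h/6)·(k1 + 2k2 + 2k3 + k4).
t=0.000000, p=0.180000:
  k1 = f(0.000000, 0.180000) = -0.138600
  k2 = f(0.225000, 0.148815) = 0.108519
  k3 = f(0.225000, 0.204417) = 0.065705
  k4 = f(0.450000, 0.209567) = 0.273599
  p ← 0.180000 + (0.45/6)·(k1 + 2k2 + 2k3 + k4) = 0.216259
t=0.450000, p=0.216259:
  k1 = f(0.450000, 0.216259) = 0.268446
  k2 = f(0.675000, 0.276659) = 0.411870
  k3 = f(0.675000, 0.308929) = 0.387022
  k4 = f(0.900000, 0.390418) = 0.482705
  p ← 0.216259 + (0.45/6)·(k1 + 2k2 + 2k3 + k4) = 0.392429
p(0.9) ≈ 0.3924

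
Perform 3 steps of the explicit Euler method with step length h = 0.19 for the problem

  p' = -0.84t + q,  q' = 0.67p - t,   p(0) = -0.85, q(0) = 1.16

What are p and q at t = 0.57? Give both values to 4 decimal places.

Euler on (p,q): p_{n+1} = p_n + h·p', q_{n+1} = q_n + h·q'.
0.000000: (-0.850000, 1.160000); f=(1.160000, -0.569500) → (-0.629600, 1.051795)
0.190000: (-0.629600, 1.051795); f=(0.892195, -0.611832) → (-0.460083, 0.935547)
0.380000: (-0.460083, 0.935547); f=(0.616347, -0.688256) → (-0.342977, 0.804778)
(p(0.57), q(0.57)) ≈ (-0.3430, 0.8048)

-0.3430, 0.8048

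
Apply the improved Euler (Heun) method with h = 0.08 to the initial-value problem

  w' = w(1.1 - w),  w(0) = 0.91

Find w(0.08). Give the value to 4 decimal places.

Heun: k1 = f(x_n, w_n); k2 = f(x_n + h, w_n + h·k1); w_{n+1} = w_n + (h/2)·(k1 + k2).
x=0.000000, w=0.910000:
  k1 = f(0.000000, 0.910000) = 0.172900
  k2 = f(0.080000, 0.923832) = 0.162750
  w ← 0.910000 + (0.08/2)·(0.172900 + 0.162750) = 0.923426
w(0.08) ≈ 0.9234

0.9234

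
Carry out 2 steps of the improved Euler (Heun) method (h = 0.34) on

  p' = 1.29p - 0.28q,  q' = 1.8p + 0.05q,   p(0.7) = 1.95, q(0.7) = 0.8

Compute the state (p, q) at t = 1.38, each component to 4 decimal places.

4.0162, 4.3645

Heun on (p,q): k1 = f(t_n, state_n); k2 = f(t_n + h, state_n + h·k1); state_{n+1} = state_n + (h/2)·(k1 + k2).
0.700000: (1.950000, 0.800000)
  k1 = (2.291500, 3.550000)
  predictor → (2.729110, 2.007000)
  k2 = (2.958592, 5.012748)
  → (2.842516, 2.255667)
1.040000: (2.842516, 2.255667)
  k1 = (3.035258, 5.229311)
  predictor → (3.874503, 4.033633)
  k2 = (3.868692, 7.175788)
  → (4.016187, 4.364534)
(p(1.38), q(1.38)) ≈ (4.0162, 4.3645)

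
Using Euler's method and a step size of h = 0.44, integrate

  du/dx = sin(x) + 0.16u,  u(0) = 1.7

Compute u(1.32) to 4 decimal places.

Euler: u_{n+1} = u_n + h·f(x_n, u_n).
x=0.000000, u=1.700000: f=0.272000 → u ← 1.700000 + 0.44·0.272000 = 1.819680
x=0.440000, u=1.819680: f=0.717088 → u ← 1.819680 + 0.44·0.717088 = 2.135199
x=0.880000, u=2.135199: f=1.112371 → u ← 2.135199 + 0.44·1.112371 = 2.624642
u(1.32) ≈ 2.6246

2.6246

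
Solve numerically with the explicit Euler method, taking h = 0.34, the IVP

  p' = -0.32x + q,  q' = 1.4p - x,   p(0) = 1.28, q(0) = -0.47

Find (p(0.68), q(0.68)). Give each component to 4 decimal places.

1.1306, 0.5569

Euler on (p,q): p_{n+1} = p_n + h·p', q_{n+1} = q_n + h·q'.
0.000000: (1.280000, -0.470000); f=(-0.470000, 1.792000) → (1.120200, 0.139280)
0.340000: (1.120200, 0.139280); f=(0.030480, 1.228280) → (1.130563, 0.556895)
(p(0.68), q(0.68)) ≈ (1.1306, 0.5569)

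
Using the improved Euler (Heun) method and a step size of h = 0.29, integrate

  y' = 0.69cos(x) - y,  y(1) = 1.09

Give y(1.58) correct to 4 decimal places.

0.6850

Heun: k1 = f(x_n, y_n); k2 = f(x_n + h, y_n + h·k1); y_{n+1} = y_n + (h/2)·(k1 + k2).
x=1.000000, y=1.090000:
  k1 = f(1.000000, 1.090000) = -0.717191
  k2 = f(1.290000, 0.882014) = -0.690801
  y ← 1.090000 + (0.29/2)·(-0.717191 + (-0.690801)) = 0.885841
x=1.290000, y=0.885841:
  k1 = f(1.290000, 0.885841) = -0.694628
  k2 = f(1.580000, 0.684399) = -0.690750
  y ← 0.885841 + (0.29/2)·(-0.694628 + (-0.690750)) = 0.684961
y(1.58) ≈ 0.6850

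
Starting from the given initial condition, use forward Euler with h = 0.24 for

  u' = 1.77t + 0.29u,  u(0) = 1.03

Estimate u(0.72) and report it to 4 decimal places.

1.5733

Euler: u_{n+1} = u_n + h·f(t_n, u_n).
t=0.000000, u=1.030000: f=0.298700 → u ← 1.030000 + 0.24·0.298700 = 1.101688
t=0.240000, u=1.101688: f=0.744290 → u ← 1.101688 + 0.24·0.744290 = 1.280317
t=0.480000, u=1.280317: f=1.220892 → u ← 1.280317 + 0.24·1.220892 = 1.573332
u(0.72) ≈ 1.5733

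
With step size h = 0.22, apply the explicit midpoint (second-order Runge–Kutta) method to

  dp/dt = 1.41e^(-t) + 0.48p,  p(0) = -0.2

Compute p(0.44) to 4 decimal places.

0.3162

Midpoint: k1 = f(t_n, p_n); k2 = f(t_n + h/2, p_n + (h/2)·k1); p_{n+1} = p_n + h·k2.
t=0.000000, p=-0.200000:
  k1 = f(0.000000, -0.200000) = 1.314000
  k2 = f(0.110000, -0.055460) = 1.236505
  p ← -0.200000 + 0.22·1.236505 = 0.072031
t=0.220000, p=0.072031:
  k1 = f(0.220000, 0.072031) = 1.166126
  k2 = f(0.330000, 0.200305) = 1.109829
  p ← 0.072031 + 0.22·1.109829 = 0.316194
p(0.44) ≈ 0.3162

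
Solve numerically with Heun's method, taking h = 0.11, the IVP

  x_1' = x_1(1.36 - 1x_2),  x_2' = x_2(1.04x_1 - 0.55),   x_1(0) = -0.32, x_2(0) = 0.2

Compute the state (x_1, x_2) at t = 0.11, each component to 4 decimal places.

-0.3638, 0.1811

Heun on (x_1,x_2): k1 = f(t_n, state_n); k2 = f(t_n + h, state_n + h·k1); state_{n+1} = state_n + (h/2)·(k1 + k2).
0.000000: (-0.320000, 0.200000)
  k1 = (-0.371200, -0.176560)
  predictor → (-0.360832, 0.180578)
  k2 = (-0.425573, -0.167083)
  → (-0.363823, 0.181100)
(x_1(0.11), x_2(0.11)) ≈ (-0.3638, 0.1811)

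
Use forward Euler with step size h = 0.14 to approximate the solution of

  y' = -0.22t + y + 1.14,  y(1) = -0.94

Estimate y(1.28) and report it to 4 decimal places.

Euler: y_{n+1} = y_n + h·f(t_n, y_n).
t=1.000000, y=-0.940000: f=-0.020000 → y ← -0.940000 + 0.14·(-0.020000) = -0.942800
t=1.140000, y=-0.942800: f=-0.053600 → y ← -0.942800 + 0.14·(-0.053600) = -0.950304
y(1.28) ≈ -0.9503

-0.9503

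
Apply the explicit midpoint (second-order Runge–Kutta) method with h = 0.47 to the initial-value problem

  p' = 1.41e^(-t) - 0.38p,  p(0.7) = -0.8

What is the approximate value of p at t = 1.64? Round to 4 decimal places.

-0.2234

Midpoint: k1 = f(t_n, p_n); k2 = f(t_n + h/2, p_n + (h/2)·k1); p_{n+1} = p_n + h·k2.
t=0.700000, p=-0.800000:
  k1 = f(0.700000, -0.800000) = 1.004185
  k2 = f(0.935000, -0.564016) = 0.767872
  p ← -0.800000 + 0.47·0.767872 = -0.439100
t=1.170000, p=-0.439100:
  k1 = f(1.170000, -0.439100) = 0.604475
  k2 = f(1.405000, -0.297048) = 0.458846
  p ← -0.439100 + 0.47·0.458846 = -0.223442
p(1.64) ≈ -0.2234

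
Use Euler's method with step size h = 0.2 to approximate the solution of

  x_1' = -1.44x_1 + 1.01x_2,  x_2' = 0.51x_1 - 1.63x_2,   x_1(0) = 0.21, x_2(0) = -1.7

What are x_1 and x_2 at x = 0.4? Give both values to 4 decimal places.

-0.3652, -0.7776

Euler on (x_1,x_2): x_1_{n+1} = x_1_n + h·x_1', x_2_{n+1} = x_2_n + h·x_2'.
0.000000: (0.210000, -1.700000); f=(-2.019400, 2.878100) → (-0.193880, -1.124380)
0.200000: (-0.193880, -1.124380); f=(-0.856437, 1.733861) → (-0.365167, -0.777608)
(x_1(0.4), x_2(0.4)) ≈ (-0.3652, -0.7776)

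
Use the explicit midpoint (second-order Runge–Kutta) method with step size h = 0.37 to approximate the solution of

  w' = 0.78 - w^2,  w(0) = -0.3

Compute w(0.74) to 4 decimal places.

0.2607

Midpoint: k1 = f(x_n, w_n); k2 = f(x_n + h/2, w_n + (h/2)·k1); w_{n+1} = w_n + h·k2.
x=0.000000, w=-0.300000:
  k1 = f(0.000000, -0.300000) = 0.690000
  k2 = f(0.185000, -0.172350) = 0.750295
  w ← -0.300000 + 0.37·0.750295 = -0.022391
x=0.370000, w=-0.022391:
  k1 = f(0.370000, -0.022391) = 0.779499
  k2 = f(0.555000, 0.121817) = 0.765161
  w ← -0.022391 + 0.37·0.765161 = 0.260719
w(0.74) ≈ 0.2607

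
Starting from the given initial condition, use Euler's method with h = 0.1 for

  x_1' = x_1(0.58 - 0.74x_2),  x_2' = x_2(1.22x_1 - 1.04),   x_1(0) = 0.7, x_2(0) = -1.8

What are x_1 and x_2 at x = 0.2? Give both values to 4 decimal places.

0.9912, -1.7625

Euler on (x_1,x_2): x_1_{n+1} = x_1_n + h·x_1', x_2_{n+1} = x_2_n + h·x_2'.
0.000000: (0.700000, -1.800000); f=(1.338400, 0.334800) → (0.833840, -1.766520)
0.100000: (0.833840, -1.766520); f=(1.573644, 0.040127) → (0.991204, -1.762507)
(x_1(0.2), x_2(0.2)) ≈ (0.9912, -1.7625)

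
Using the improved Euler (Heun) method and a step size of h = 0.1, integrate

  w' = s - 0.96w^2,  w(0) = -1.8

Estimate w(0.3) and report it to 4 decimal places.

Heun: k1 = f(s_n, w_n); k2 = f(s_n + h, w_n + h·k1); w_{n+1} = w_n + (h/2)·(k1 + k2).
s=0.000000, w=-1.800000:
  k1 = f(0.000000, -1.800000) = -3.110400
  k2 = f(0.100000, -2.111040) = -4.178230
  w ← -1.800000 + (0.1/2)·(-3.110400 + (-4.178230)) = -2.164432
s=0.100000, w=-2.164432:
  k1 = f(0.100000, -2.164432) = -4.397373
  k2 = f(0.200000, -2.604169) = -6.310428
  w ← -2.164432 + (0.1/2)·(-4.397373 + (-6.310428)) = -2.699822
s=0.200000, w=-2.699822:
  k1 = f(0.200000, -2.699822) = -6.797475
  k2 = f(0.300000, -3.379569) = -10.664627
  w ← -2.699822 + (0.1/2)·(-6.797475 + (-10.664627)) = -3.572927
w(0.3) ≈ -3.5729

-3.5729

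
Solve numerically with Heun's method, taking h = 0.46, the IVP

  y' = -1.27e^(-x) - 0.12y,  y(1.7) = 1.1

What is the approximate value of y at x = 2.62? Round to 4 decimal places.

0.8524

Heun: k1 = f(x_n, y_n); k2 = f(x_n + h, y_n + h·k1); y_{n+1} = y_n + (h/2)·(k1 + k2).
x=1.700000, y=1.100000:
  k1 = f(1.700000, 1.100000) = -0.364008
  k2 = f(2.160000, 0.932556) = -0.258370
  y ← 1.100000 + (0.46/2)·(-0.364008 + (-0.258370)) = 0.956853
x=2.160000, y=0.956853:
  k1 = f(2.160000, 0.956853) = -0.261285
  k2 = f(2.620000, 0.836662) = -0.192859
  y ← 0.956853 + (0.46/2)·(-0.261285 + (-0.192859)) = 0.852400
y(2.62) ≈ 0.8524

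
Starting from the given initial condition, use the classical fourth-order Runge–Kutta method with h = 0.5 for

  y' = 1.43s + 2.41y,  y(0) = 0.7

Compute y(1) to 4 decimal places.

9.5302

RK4: k1 = f(s_n, y_n); k2 = f(s_n + h/2, y_n + (h/2)·k1); k3 = f(s_n + h/2, y_n + (h/2)·k2); k4 = f(s_n + h, y_n + h·k3); y_{n+1} = y_n + (h/6)·(k1 + 2k2 + 2k3 + k4).
s=0.000000, y=0.700000:
  k1 = f(0.000000, 0.700000) = 1.687000
  k2 = f(0.250000, 1.121750) = 3.060917
  k3 = f(0.250000, 1.465229) = 3.888703
  k4 = f(0.500000, 2.644351) = 7.087887
  y ← 0.700000 + (0.5/6)·(k1 + 2k2 + 2k3 + k4) = 2.589511
s=0.500000, y=2.589511:
  k1 = f(0.500000, 2.589511) = 6.955721
  k2 = f(0.750000, 4.328441) = 11.504042
  k3 = f(0.750000, 5.465521) = 14.244406
  k4 = f(1.000000, 9.711714) = 24.835230
  y ← 2.589511 + (0.5/6)·(k1 + 2k2 + 2k3 + k4) = 9.530165
y(1) ≈ 9.5302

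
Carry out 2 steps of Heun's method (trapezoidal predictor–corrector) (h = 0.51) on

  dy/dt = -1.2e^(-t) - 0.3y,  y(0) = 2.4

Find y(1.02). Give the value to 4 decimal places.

Heun: k1 = f(t_n, y_n); k2 = f(t_n + h, y_n + h·k1); y_{n+1} = y_n + (h/2)·(k1 + k2).
t=0.000000, y=2.400000:
  k1 = f(0.000000, 2.400000) = -1.920000
  k2 = f(0.510000, 1.420800) = -1.146835
  y ← 2.400000 + (0.51/2)·(-1.920000 + (-1.146835)) = 1.617957
t=0.510000, y=1.617957:
  k1 = f(0.510000, 1.617957) = -1.205982
  k2 = f(1.020000, 1.002906) = -0.733586
  y ← 1.617957 + (0.51/2)·(-1.205982 + (-0.733586)) = 1.123367
y(1.02) ≈ 1.1234

1.1234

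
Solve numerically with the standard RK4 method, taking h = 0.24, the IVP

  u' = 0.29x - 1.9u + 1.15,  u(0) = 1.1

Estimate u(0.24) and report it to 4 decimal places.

RK4: k1 = f(x_n, u_n); k2 = f(x_n + h/2, u_n + (h/2)·k1); k3 = f(x_n + h/2, u_n + (h/2)·k2); k4 = f(x_n + h, u_n + h·k3); u_{n+1} = u_n + (h/6)·(k1 + 2k2 + 2k3 + k4).
x=0.000000, u=1.100000:
  k1 = f(0.000000, 1.100000) = -0.940000
  k2 = f(0.120000, 0.987200) = -0.690880
  k3 = f(0.120000, 1.017094) = -0.747679
  k4 = f(0.240000, 0.920557) = -0.529458
  u ← 1.100000 + (0.24/6)·(k1 + 2k2 + 2k3 + k4) = 0.926137
u(0.24) ≈ 0.9261

0.9261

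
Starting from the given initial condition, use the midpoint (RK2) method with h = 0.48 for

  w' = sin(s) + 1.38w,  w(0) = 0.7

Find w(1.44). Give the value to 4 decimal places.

Midpoint: k1 = f(s_n, w_n); k2 = f(s_n + h/2, w_n + (h/2)·k1); w_{n+1} = w_n + h·k2.
s=0.000000, w=0.700000:
  k1 = f(0.000000, 0.700000) = 0.966000
  k2 = f(0.240000, 0.931840) = 1.523642
  w ← 0.700000 + 0.48·1.523642 = 1.431348
s=0.480000, w=1.431348:
  k1 = f(0.480000, 1.431348) = 2.437040
  k2 = f(0.720000, 2.016238) = 3.441793
  w ← 1.431348 + 0.48·3.441793 = 3.083408
s=0.960000, w=3.083408:
  k1 = f(0.960000, 3.083408) = 5.074295
  k2 = f(1.200000, 4.301239) = 6.867749
  w ← 3.083408 + 0.48·6.867749 = 6.379928
w(1.44) ≈ 6.3799

6.3799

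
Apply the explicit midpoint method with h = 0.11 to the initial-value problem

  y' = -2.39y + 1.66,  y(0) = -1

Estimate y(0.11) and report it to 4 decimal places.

Midpoint: k1 = f(s_n, y_n); k2 = f(s_n + h/2, y_n + (h/2)·k1); y_{n+1} = y_n + h·k2.
s=0.000000, y=-1.000000:
  k1 = f(0.000000, -1.000000) = 4.050000
  k2 = f(0.055000, -0.777250) = 3.517627
  y ← -1.000000 + 0.11·3.517627 = -0.613061
y(0.11) ≈ -0.6131

-0.6131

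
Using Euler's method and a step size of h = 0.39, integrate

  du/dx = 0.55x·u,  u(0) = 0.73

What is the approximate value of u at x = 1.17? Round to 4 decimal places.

0.9234

Euler: u_{n+1} = u_n + h·f(x_n, u_n).
x=0.000000, u=0.730000: f=0.000000 → u ← 0.730000 + 0.39·0.000000 = 0.730000
x=0.390000, u=0.730000: f=0.156585 → u ← 0.730000 + 0.39·0.156585 = 0.791068
x=0.780000, u=0.791068: f=0.339368 → u ← 0.791068 + 0.39·0.339368 = 0.923422
u(1.17) ≈ 0.9234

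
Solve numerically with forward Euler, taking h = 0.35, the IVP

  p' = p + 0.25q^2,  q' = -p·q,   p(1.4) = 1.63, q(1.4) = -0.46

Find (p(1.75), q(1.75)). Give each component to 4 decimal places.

Euler on (p,q): p_{n+1} = p_n + h·p', q_{n+1} = q_n + h·q'.
1.400000: (1.630000, -0.460000); f=(1.682900, 0.749800) → (2.219015, -0.197570)
(p(1.75), q(1.75)) ≈ (2.2190, -0.1976)

2.2190, -0.1976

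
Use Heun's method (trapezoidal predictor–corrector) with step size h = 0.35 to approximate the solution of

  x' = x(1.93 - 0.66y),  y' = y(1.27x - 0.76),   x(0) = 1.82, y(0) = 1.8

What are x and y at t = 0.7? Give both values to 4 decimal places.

Heun on (x,y): k1 = f(t_n, state_n); k2 = f(t_n + h, state_n + h·k1); state_{n+1} = state_n + (h/2)·(k1 + k2).
0.000000: (1.820000, 1.800000)
  k1 = (1.350440, 2.792520)
  predictor → (2.292654, 2.777382)
  k2 = (0.222222, 5.976011)
  → (2.095216, 3.334493)
0.350000: (2.095216, 3.334493)
  k1 = (-0.567312, 6.338618)
  predictor → (1.896657, 5.553009)
  k2 = (-3.290673, 9.155546)
  → (1.420068, 6.045972)
(x(0.7), y(0.7)) ≈ (1.4201, 6.0460)

1.4201, 6.0460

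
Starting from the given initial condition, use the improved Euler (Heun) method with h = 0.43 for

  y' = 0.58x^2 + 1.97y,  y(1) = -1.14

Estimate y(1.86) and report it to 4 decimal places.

Heun: k1 = f(x_n, y_n); k2 = f(x_n + h, y_n + h·k1); y_{n+1} = y_n + (h/2)·(k1 + k2).
x=1.000000, y=-1.140000:
  k1 = f(1.000000, -1.140000) = -1.665800
  k2 = f(1.430000, -1.856294) = -2.470857
  y ← -1.140000 + (0.43/2)·(-1.665800 + (-2.470857)) = -2.029381
x=1.430000, y=-2.029381:
  k1 = f(1.430000, -2.029381) = -2.811839
  k2 = f(1.860000, -3.238472) = -4.373222
  y ← -2.029381 + (0.43/2)·(-2.811839 + (-4.373222)) = -3.574169
y(1.86) ≈ -3.5742

-3.5742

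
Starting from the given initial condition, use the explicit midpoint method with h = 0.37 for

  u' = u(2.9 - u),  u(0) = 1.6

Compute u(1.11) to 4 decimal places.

2.7642

Midpoint: k1 = f(x_n, u_n); k2 = f(x_n + h/2, u_n + (h/2)·k1); u_{n+1} = u_n + h·k2.
x=0.000000, u=1.600000:
  k1 = f(0.000000, 1.600000) = 2.080000
  k2 = f(0.185000, 1.984800) = 1.816489
  u ← 1.600000 + 0.37·1.816489 = 2.272101
x=0.370000, u=2.272101:
  k1 = f(0.370000, 2.272101) = 1.426650
  k2 = f(0.555000, 2.536031) = 0.923036
  u ← 2.272101 + 0.37·0.923036 = 2.613624
x=0.740000, u=2.613624:
  k1 = f(0.740000, 2.613624) = 0.748478
  k2 = f(0.925000, 2.752093) = 0.407054
  u ← 2.613624 + 0.37·0.407054 = 2.764234
u(1.11) ≈ 2.7642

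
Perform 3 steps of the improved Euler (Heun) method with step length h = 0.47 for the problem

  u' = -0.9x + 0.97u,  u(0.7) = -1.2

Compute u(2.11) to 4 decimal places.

Heun: k1 = f(x_n, u_n); k2 = f(x_n + h, u_n + h·k1); u_{n+1} = u_n + (h/2)·(k1 + k2).
x=0.700000, u=-1.200000:
  k1 = f(0.700000, -1.200000) = -1.794000
  k2 = f(1.170000, -2.043180) = -3.034885
  u ← -1.200000 + (0.47/2)·(-1.794000 + (-3.034885)) = -2.334788
x=1.170000, u=-2.334788:
  k1 = f(1.170000, -2.334788) = -3.317744
  k2 = f(1.640000, -3.894128) = -5.253304
  u ← -2.334788 + (0.47/2)·(-3.317744 + (-5.253304)) = -4.348984
x=1.640000, u=-4.348984:
  k1 = f(1.640000, -4.348984) = -5.694515
  k2 = f(2.110000, -7.025406) = -8.713644
  u ← -4.348984 + (0.47/2)·(-5.694515 + (-8.713644)) = -7.734901
u(2.11) ≈ -7.7349

-7.7349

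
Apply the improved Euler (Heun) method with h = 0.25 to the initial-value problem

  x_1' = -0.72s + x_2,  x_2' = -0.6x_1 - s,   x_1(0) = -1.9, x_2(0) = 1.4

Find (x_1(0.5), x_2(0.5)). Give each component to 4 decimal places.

-1.1765, 1.7371

Heun on (x_1,x_2): k1 = f(s_n, state_n); k2 = f(s_n + h, state_n + h·k1); state_{n+1} = state_n + (h/2)·(k1 + k2).
0.000000: (-1.900000, 1.400000)
  k1 = (1.400000, 1.140000)
  predictor → (-1.550000, 1.685000)
  k2 = (1.505000, 0.680000)
  → (-1.536875, 1.627500)
0.250000: (-1.536875, 1.627500)
  k1 = (1.447500, 0.672125)
  predictor → (-1.175000, 1.795531)
  k2 = (1.435531, 0.205000)
  → (-1.176496, 1.737141)
(x_1(0.5), x_2(0.5)) ≈ (-1.1765, 1.7371)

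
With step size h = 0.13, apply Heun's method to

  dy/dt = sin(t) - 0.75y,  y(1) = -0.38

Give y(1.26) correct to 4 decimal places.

-0.0997

Heun: k1 = f(t_n, y_n); k2 = f(t_n + h, y_n + h·k1); y_{n+1} = y_n + (h/2)·(k1 + k2).
t=1.000000, y=-0.380000:
  k1 = f(1.000000, -0.380000) = 1.126471
  k2 = f(1.130000, -0.233559) = 1.079581
  y ← -0.380000 + (0.13/2)·(1.126471 + 1.079581) = -0.236607
t=1.130000, y=-0.236607:
  k1 = f(1.130000, -0.236607) = 1.081867
  k2 = f(1.260000, -0.095964) = 1.024063
  y ← -0.236607 + (0.13/2)·(1.081867 + 1.024063) = -0.099721
y(1.26) ≈ -0.0997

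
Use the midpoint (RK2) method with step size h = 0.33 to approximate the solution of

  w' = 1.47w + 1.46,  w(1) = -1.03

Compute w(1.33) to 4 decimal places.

Midpoint: k1 = f(s_n, w_n); k2 = f(s_n + h/2, w_n + (h/2)·k1); w_{n+1} = w_n + h·k2.
s=1.000000, w=-1.030000:
  k1 = f(1.000000, -1.030000) = -0.054100
  k2 = f(1.165000, -1.038927) = -0.067222
  w ← -1.030000 + 0.33·(-0.067222) = -1.052183
w(1.33) ≈ -1.0522

-1.0522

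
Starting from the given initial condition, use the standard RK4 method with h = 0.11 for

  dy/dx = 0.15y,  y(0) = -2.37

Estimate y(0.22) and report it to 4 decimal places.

-2.4495

RK4: k1 = f(x_n, y_n); k2 = f(x_n + h/2, y_n + (h/2)·k1); k3 = f(x_n + h/2, y_n + (h/2)·k2); k4 = f(x_n + h, y_n + h·k3); y_{n+1} = y_n + (h/6)·(k1 + 2k2 + 2k3 + k4).
x=0.000000, y=-2.370000:
  k1 = f(0.000000, -2.370000) = -0.355500
  k2 = f(0.055000, -2.389553) = -0.358433
  k3 = f(0.055000, -2.389714) = -0.358457
  k4 = f(0.110000, -2.409430) = -0.361415
  y ← -2.370000 + (0.11/6)·(k1 + 2k2 + 2k3 + k4) = -2.409429
x=0.110000, y=-2.409429:
  k1 = f(0.110000, -2.409429) = -0.361414
  k2 = f(0.165000, -2.429307) = -0.364396
  k3 = f(0.165000, -2.429471) = -0.364421
  k4 = f(0.220000, -2.449516) = -0.367427
  y ← -2.409429 + (0.11/6)·(k1 + 2k2 + 2k3 + k4) = -2.449515
y(0.22) ≈ -2.4495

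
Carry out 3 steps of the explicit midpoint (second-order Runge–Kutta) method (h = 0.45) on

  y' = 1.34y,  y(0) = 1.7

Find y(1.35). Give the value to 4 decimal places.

9.6654

Midpoint: k1 = f(s_n, y_n); k2 = f(s_n + h/2, y_n + (h/2)·k1); y_{n+1} = y_n + h·k2.
s=0.000000, y=1.700000:
  k1 = f(0.000000, 1.700000) = 2.278000
  k2 = f(0.225000, 2.212550) = 2.964817
  y ← 1.700000 + 0.45·2.964817 = 3.034168
s=0.450000, y=3.034168:
  k1 = f(0.450000, 3.034168) = 4.065785
  k2 = f(0.675000, 3.948969) = 5.291619
  y ← 3.034168 + 0.45·5.291619 = 5.415396
s=0.900000, y=5.415396:
  k1 = f(0.900000, 5.415396) = 7.256631
  k2 = f(1.125000, 7.048138) = 9.444505
  y ← 5.415396 + 0.45·9.444505 = 9.665423
y(1.35) ≈ 9.6654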